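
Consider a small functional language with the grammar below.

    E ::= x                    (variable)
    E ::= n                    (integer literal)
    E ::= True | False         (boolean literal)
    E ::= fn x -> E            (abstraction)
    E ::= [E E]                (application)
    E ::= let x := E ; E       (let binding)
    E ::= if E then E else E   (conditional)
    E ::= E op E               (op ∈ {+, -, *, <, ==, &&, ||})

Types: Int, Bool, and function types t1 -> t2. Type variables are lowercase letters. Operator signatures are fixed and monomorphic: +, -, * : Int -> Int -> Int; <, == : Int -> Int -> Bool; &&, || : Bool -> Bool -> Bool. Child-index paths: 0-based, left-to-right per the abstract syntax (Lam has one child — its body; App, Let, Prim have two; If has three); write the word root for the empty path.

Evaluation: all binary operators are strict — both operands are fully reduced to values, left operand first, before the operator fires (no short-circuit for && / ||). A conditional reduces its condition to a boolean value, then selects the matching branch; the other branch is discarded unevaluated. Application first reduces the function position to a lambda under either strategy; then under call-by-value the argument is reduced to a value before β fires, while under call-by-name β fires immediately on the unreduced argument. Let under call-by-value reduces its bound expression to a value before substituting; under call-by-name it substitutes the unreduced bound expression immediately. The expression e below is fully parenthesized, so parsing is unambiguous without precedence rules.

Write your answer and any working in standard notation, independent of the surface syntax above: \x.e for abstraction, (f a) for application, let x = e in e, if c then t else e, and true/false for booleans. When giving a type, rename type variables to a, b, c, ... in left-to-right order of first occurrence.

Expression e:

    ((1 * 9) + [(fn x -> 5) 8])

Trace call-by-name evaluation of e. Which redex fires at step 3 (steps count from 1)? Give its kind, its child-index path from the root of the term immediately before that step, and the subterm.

Answer: delta at root : (9 + 5)

Derivation:
step 0: ((1 * 9) + ((\x.5) 8))
step 1: [delta@0] (9 + ((\x.5) 8))
step 2: [beta@1] (9 + 5)
step 3: [delta@root] 14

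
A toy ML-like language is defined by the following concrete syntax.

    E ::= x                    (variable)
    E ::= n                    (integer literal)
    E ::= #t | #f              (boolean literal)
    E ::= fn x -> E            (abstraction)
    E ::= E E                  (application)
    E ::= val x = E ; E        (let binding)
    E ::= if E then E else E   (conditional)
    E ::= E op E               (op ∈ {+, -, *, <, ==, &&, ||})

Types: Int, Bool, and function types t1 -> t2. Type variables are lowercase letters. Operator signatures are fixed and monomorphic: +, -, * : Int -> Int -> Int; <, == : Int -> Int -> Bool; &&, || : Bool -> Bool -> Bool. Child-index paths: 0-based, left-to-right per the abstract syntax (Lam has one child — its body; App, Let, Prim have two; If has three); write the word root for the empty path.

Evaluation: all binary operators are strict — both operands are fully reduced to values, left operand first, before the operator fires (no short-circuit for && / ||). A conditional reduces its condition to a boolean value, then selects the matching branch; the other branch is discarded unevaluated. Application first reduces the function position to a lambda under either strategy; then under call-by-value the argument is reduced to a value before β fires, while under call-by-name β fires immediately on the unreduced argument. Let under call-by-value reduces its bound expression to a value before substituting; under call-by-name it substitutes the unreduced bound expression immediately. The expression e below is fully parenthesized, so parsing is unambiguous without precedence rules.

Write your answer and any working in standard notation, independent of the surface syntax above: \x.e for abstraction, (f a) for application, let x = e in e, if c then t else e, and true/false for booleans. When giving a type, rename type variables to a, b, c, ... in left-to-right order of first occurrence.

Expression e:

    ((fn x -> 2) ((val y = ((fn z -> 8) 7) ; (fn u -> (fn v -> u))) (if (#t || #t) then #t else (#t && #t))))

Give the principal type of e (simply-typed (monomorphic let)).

Working:
\x._ : a -> Int
\z._ : b -> Int
  unify b -> Int ~ Int -> c
  unify b ~ Int
  unify Int ~ c
_ _ : Int
let y : Int
u : d
\v._ : e -> d
\u._ : d -> e -> d
  unify Bool ~ Bool
  unify Bool ~ Bool
  unify Bool ~ Bool
  unify Bool ~ Bool
  unify Bool ~ Bool
  unify Bool ~ Bool
  unify d -> e -> d ~ Bool -> f
  unify d ~ Bool
  unify e -> Bool ~ f
_ _ : e -> Bool
  unify a -> Int ~ (e -> Bool) -> g
  unify a ~ e -> Bool
  unify Int ~ g
_ _ : Int

Answer: Int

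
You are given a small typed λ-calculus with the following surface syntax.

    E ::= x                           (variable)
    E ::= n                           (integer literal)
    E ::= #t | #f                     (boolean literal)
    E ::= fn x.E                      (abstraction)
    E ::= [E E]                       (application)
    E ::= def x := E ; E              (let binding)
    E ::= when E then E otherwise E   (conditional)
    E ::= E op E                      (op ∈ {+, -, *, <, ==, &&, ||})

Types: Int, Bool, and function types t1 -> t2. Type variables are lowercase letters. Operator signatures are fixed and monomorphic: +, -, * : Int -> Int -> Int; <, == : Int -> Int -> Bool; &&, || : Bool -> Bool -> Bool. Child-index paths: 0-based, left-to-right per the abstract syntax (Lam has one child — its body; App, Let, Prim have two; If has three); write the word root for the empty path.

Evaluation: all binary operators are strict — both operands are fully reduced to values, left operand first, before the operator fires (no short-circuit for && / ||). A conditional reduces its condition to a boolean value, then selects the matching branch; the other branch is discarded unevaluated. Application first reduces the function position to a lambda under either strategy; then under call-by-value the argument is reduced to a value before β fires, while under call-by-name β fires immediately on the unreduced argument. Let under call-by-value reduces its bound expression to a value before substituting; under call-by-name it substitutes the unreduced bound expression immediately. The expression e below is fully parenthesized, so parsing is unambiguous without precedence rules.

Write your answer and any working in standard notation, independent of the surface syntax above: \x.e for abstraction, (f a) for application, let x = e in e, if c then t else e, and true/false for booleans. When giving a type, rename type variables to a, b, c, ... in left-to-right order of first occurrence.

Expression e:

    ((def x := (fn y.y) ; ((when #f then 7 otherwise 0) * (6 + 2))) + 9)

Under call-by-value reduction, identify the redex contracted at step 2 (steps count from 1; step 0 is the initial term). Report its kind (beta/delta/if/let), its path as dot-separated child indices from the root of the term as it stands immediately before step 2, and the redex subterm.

Answer: if at 0.0 : (if false then 7 else 0)

Trace:
step 0: ((let x = (\y.y) in ((if false then 7 else 0) * (6 + 2))) + 9)
step 1: [let@0] (((if false then 7 else 0) * (6 + 2)) + 9)
step 2: [if@0.0] ((0 * (6 + 2)) + 9)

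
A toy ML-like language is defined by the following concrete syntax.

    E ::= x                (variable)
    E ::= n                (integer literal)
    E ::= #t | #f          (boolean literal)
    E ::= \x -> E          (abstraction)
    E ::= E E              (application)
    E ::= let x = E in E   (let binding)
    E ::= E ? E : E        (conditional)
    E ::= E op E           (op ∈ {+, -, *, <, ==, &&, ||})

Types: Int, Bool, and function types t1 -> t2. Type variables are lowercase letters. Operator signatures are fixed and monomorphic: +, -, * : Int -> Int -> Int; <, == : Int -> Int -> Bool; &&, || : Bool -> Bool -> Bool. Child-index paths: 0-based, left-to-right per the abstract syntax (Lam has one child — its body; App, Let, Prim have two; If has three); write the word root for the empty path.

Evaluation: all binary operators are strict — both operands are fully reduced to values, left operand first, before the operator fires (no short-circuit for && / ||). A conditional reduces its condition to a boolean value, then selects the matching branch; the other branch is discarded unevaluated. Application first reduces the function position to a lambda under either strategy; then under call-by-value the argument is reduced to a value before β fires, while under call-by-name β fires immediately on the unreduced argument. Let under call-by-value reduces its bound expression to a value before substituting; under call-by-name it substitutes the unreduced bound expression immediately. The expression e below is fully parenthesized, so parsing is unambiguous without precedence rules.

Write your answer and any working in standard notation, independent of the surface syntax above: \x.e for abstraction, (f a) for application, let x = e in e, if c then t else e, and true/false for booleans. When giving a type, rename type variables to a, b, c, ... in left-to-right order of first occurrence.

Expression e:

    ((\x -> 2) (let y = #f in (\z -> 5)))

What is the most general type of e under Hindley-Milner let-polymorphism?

Derivation:
\x._ : a -> Int
let y : Bool
\z._ : b -> Int
  unify a -> Int ~ (b -> Int) -> c
  unify a ~ b -> Int
  unify Int ~ c
_ _ : Int

Answer: Int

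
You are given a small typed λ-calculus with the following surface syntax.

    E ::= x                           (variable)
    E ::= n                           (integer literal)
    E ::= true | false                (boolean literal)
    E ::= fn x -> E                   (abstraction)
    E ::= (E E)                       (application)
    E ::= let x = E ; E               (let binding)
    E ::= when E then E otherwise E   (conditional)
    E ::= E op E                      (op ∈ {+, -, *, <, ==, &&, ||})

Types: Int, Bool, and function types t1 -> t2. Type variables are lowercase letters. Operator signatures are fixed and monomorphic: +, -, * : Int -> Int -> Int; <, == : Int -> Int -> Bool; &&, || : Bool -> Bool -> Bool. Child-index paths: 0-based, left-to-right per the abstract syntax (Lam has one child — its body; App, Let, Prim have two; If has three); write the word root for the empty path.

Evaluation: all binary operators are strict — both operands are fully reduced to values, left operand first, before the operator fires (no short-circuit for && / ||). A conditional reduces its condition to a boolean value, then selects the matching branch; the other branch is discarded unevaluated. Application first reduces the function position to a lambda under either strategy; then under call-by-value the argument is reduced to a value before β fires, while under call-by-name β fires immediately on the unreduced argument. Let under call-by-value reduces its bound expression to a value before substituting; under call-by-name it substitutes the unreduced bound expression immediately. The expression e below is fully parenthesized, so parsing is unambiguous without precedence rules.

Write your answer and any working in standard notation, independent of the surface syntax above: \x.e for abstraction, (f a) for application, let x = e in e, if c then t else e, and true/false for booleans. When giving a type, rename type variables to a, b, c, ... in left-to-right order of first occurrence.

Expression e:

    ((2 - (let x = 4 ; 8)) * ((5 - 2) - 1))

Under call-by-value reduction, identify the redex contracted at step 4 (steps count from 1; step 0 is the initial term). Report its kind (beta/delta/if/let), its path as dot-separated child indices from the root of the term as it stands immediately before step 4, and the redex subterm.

Answer: delta at 1 : (3 - 1)

Working:
step 0: ((2 - (let x = 4 in 8)) * ((5 - 2) - 1))
step 1: [let@0.1] ((2 - 8) * ((5 - 2) - 1))
step 2: [delta@0] (-6 * ((5 - 2) - 1))
step 3: [delta@1.0] (-6 * (3 - 1))
step 4: [delta@1] (-6 * 2)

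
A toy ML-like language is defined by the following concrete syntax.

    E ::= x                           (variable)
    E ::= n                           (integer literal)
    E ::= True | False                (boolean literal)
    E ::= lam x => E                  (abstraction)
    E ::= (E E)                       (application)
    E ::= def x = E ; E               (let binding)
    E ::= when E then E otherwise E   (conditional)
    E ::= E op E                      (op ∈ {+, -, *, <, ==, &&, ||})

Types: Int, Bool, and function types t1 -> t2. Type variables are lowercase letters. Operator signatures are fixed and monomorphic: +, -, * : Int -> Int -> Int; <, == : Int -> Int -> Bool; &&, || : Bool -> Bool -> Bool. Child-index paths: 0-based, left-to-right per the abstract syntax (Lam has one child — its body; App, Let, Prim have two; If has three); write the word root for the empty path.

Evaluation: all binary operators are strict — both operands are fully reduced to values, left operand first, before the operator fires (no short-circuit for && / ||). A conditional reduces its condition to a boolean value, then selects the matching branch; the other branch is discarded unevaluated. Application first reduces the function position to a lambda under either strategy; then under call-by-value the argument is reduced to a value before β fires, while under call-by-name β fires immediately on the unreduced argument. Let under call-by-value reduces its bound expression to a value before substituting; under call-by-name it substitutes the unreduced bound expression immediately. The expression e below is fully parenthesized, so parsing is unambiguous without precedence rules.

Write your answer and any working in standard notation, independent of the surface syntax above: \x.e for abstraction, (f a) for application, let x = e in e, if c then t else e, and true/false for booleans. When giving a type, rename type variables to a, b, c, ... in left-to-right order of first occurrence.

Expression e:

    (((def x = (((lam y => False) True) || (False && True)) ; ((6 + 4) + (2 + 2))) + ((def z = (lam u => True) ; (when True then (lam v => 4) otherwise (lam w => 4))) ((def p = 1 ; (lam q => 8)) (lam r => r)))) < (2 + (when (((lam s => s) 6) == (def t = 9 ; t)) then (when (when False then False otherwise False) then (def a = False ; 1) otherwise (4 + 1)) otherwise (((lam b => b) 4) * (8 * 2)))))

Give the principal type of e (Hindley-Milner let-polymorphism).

Trace:
\y._ : a -> Bool
  unify a -> Bool ~ Bool -> b
  unify a ~ Bool
  unify Bool ~ b
_ _ : Bool
  unify Bool ~ Bool
  unify Bool ~ Bool
  unify Bool ~ Bool
  unify Bool ~ Bool
let x : Bool
  unify Int ~ Int
  unify Int ~ Int
  unify Int ~ Int
  unify Int ~ Int
  unify Int ~ Int
  unify Int ~ Int
  unify Int ~ Int
\u._ : c -> Bool
let z : forall. c -> Bool
  unify Bool ~ Bool
\v._ : d -> Int
\w._ : e -> Int
  unify d -> Int ~ e -> Int
  unify d ~ e
  unify Int ~ Int
let p : Int
\q._ : f -> Int
r : g
\r._ : g -> g
  unify f -> Int ~ (g -> g) -> h
  unify f ~ g -> g
  unify Int ~ h
_ _ : Int
  unify e -> Int ~ Int -> i
  unify e ~ Int
  unify Int ~ i
_ _ : Int
  unify Int ~ Int
  unify Int ~ Int
  unify Int ~ Int
s : j
\s._ : j -> j
  unify j -> j ~ Int -> k
  unify j ~ Int
  unify Int ~ k
_ _ : Int
  unify Int ~ Int
let t : Int
t : Int
  unify Int ~ Int
  unify Bool ~ Bool
  unify Bool ~ Bool
  unify Bool ~ Bool
  unify Bool ~ Bool
let a : Bool
  unify Int ~ Int
  unify Int ~ Int
  unify Int ~ Int
b : l
\b._ : l -> l
  unify l -> l ~ Int -> m
  unify l ~ Int
  unify Int ~ m
_ _ : Int
  unify Int ~ Int
  unify Int ~ Int
  unify Int ~ Int
  unify Int ~ Int
  unify Int ~ Int
  unify Int ~ Int
  unify Int ~ Int

Answer: Bool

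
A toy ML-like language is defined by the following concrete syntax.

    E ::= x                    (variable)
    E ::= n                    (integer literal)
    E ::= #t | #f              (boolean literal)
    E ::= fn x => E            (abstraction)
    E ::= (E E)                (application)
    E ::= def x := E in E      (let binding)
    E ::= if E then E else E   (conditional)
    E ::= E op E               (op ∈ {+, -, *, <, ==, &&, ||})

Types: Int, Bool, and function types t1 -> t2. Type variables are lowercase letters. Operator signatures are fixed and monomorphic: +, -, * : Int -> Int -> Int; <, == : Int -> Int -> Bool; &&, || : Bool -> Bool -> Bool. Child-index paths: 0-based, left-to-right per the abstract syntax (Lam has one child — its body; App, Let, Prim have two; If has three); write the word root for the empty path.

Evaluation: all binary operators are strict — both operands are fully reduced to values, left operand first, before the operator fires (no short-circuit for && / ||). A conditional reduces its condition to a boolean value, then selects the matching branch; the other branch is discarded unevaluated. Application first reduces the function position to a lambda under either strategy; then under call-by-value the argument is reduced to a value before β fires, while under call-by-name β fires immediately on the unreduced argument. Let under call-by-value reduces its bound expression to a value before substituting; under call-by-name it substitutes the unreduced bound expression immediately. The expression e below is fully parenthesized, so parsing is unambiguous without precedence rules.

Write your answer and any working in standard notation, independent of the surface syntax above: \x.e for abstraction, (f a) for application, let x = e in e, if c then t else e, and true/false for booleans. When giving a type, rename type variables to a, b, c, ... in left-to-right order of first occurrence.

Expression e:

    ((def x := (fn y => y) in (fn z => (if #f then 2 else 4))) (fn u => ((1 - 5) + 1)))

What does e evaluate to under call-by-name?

Trace:
step 0: ((let x = (\y.y) in (\z.(if false then 2 else 4))) (\u.((1 - 5) + 1)))
step 1: [let@0] ((\z.(if false then 2 else 4)) (\u.((1 - 5) + 1)))
step 2: [beta@root] (if false then 2 else 4)
step 3: [if@root] 4

Answer: 4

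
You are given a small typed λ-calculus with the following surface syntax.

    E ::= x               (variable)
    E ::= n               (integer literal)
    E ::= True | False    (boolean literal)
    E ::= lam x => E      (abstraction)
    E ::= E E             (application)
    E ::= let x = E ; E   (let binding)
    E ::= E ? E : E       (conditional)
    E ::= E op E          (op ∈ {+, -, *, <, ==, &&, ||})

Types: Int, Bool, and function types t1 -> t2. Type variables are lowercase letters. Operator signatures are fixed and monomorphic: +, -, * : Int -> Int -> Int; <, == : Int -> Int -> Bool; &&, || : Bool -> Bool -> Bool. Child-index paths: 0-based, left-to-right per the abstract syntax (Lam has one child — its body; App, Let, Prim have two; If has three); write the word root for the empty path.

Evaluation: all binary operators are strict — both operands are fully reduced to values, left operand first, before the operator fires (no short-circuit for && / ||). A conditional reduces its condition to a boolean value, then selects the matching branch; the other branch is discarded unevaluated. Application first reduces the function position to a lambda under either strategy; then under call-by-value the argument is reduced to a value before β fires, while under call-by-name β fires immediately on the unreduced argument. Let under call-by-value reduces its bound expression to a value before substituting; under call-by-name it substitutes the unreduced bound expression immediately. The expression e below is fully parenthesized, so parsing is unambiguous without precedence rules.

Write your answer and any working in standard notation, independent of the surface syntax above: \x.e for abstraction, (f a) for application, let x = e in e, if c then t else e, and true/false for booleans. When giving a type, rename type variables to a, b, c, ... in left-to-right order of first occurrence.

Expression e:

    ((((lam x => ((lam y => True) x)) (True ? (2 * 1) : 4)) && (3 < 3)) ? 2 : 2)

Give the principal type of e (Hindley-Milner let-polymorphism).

Answer: Int

Derivation:
\y._ : b -> Bool
x : a
  unify b -> Bool ~ a -> c
  unify b ~ a
  unify Bool ~ c
_ _ : Bool
\x._ : a -> Bool
  unify Bool ~ Bool
  unify Int ~ Int
  unify Int ~ Int
  unify Int ~ Int
  unify a -> Bool ~ Int -> d
  unify a ~ Int
  unify Bool ~ d
_ _ : Bool
  unify Bool ~ Bool
  unify Int ~ Int
  unify Int ~ Int
  unify Bool ~ Bool
  unify Bool ~ Bool
  unify Int ~ Int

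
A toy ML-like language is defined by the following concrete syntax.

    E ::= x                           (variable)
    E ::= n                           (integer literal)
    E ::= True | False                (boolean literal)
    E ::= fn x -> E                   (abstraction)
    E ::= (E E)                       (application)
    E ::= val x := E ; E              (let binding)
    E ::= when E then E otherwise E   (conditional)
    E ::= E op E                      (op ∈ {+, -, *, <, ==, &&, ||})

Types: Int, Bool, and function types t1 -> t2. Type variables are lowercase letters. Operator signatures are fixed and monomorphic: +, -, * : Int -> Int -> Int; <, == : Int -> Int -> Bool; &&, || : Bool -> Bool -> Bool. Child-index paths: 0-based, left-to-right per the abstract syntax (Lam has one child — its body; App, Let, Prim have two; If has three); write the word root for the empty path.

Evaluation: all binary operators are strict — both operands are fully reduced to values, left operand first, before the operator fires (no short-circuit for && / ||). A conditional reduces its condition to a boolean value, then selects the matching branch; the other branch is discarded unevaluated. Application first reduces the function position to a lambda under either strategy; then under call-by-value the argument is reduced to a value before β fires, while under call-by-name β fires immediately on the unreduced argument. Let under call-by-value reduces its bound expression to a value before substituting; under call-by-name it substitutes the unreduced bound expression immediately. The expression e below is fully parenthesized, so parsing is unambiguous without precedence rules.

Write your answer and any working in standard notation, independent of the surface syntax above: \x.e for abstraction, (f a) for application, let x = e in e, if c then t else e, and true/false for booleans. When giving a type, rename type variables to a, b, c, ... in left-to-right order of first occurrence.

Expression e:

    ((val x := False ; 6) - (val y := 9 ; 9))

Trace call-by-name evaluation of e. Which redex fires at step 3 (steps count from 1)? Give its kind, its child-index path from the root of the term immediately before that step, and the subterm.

Answer: delta at root : (6 - 9)

Working:
step 0: ((let x = false in 6) - (let y = 9 in 9))
step 1: [let@0] (6 - (let y = 9 in 9))
step 2: [let@1] (6 - 9)
step 3: [delta@root] -3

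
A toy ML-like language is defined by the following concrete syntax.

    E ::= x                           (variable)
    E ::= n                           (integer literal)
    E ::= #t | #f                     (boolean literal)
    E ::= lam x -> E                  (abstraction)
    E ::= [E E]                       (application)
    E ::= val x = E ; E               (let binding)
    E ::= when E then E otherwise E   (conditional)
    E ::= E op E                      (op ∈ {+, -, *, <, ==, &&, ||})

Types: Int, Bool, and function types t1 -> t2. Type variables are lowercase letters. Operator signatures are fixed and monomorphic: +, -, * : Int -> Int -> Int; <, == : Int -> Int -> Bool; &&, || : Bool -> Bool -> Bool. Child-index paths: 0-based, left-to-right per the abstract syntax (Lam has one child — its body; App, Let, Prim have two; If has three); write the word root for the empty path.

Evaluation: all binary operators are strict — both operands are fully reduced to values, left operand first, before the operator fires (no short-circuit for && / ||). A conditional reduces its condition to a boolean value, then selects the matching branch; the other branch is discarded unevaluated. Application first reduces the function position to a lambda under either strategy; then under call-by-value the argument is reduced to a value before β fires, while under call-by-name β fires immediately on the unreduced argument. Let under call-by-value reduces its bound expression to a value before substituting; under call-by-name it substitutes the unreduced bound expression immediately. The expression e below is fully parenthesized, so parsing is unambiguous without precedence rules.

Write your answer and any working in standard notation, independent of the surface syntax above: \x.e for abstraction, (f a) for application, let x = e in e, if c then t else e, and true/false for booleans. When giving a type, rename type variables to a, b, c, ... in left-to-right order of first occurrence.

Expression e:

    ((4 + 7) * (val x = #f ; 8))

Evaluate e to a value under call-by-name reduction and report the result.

Answer: 88

Derivation:
step 0: ((4 + 7) * (let x = false in 8))
step 1: [delta@0] (11 * (let x = false in 8))
step 2: [let@1] (11 * 8)
step 3: [delta@root] 88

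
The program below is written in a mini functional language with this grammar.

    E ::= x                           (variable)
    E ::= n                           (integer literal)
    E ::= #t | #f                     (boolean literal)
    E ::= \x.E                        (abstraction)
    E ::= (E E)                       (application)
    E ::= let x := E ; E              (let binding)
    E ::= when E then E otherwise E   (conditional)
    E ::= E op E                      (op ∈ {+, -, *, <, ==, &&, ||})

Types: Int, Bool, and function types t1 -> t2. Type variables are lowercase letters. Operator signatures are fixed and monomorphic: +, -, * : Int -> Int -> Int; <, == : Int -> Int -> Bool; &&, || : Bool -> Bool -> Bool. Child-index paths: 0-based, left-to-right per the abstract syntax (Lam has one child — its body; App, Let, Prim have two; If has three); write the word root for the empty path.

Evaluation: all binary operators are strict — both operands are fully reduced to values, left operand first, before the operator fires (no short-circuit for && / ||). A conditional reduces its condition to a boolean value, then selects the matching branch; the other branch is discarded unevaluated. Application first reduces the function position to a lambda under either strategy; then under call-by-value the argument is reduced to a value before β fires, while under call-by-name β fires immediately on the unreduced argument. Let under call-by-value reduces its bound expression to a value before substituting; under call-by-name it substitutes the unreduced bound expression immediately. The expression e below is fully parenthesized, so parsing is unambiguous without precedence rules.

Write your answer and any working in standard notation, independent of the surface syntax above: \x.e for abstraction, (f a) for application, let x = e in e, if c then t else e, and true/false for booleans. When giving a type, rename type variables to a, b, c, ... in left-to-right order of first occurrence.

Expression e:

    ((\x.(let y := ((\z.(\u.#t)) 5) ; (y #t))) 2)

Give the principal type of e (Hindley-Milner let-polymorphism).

Trace:
\u._ : c -> Bool
\z._ : b -> c -> Bool
  unify b -> c -> Bool ~ Int -> d
  unify b ~ Int
  unify c -> Bool ~ d
_ _ : c -> Bool
let y : forall. c -> Bool
y : e -> Bool
  unify e -> Bool ~ Bool -> f
  unify e ~ Bool
  unify Bool ~ f
_ _ : Bool
\x._ : a -> Bool
  unify a -> Bool ~ Int -> g
  unify a ~ Int
  unify Bool ~ g
_ _ : Bool

Answer: Bool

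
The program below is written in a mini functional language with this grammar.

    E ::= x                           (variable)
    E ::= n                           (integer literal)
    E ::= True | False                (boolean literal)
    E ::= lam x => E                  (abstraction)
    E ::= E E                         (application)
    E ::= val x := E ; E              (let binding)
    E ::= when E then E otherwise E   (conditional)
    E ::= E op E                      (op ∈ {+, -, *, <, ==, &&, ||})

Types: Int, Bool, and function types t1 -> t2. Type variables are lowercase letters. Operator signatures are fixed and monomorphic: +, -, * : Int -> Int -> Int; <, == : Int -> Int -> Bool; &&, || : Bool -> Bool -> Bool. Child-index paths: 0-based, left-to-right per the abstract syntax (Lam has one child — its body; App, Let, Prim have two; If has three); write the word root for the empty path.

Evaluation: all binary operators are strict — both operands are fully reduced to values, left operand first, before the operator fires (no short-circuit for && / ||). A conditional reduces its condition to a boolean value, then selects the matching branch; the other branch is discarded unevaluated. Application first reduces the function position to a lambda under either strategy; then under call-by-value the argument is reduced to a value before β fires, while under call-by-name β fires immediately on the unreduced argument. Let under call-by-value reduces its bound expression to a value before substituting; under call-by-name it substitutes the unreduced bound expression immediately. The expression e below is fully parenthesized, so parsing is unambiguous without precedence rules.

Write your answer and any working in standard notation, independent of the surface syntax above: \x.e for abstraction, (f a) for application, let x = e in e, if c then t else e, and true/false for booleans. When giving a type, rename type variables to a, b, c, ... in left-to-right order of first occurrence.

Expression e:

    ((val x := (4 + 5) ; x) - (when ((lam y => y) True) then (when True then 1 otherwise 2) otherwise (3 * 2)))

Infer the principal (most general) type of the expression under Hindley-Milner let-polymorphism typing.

Trace:
  unify Int ~ Int
  unify Int ~ Int
let x : Int
x : Int
  unify Int ~ Int
y : a
\y._ : a -> a
  unify a -> a ~ Bool -> b
  unify a ~ Bool
  unify Bool ~ b
_ _ : Bool
  unify Bool ~ Bool
  unify Bool ~ Bool
  unify Int ~ Int
  unify Int ~ Int
  unify Int ~ Int
  unify Int ~ Int
  unify Int ~ Int

Answer: Int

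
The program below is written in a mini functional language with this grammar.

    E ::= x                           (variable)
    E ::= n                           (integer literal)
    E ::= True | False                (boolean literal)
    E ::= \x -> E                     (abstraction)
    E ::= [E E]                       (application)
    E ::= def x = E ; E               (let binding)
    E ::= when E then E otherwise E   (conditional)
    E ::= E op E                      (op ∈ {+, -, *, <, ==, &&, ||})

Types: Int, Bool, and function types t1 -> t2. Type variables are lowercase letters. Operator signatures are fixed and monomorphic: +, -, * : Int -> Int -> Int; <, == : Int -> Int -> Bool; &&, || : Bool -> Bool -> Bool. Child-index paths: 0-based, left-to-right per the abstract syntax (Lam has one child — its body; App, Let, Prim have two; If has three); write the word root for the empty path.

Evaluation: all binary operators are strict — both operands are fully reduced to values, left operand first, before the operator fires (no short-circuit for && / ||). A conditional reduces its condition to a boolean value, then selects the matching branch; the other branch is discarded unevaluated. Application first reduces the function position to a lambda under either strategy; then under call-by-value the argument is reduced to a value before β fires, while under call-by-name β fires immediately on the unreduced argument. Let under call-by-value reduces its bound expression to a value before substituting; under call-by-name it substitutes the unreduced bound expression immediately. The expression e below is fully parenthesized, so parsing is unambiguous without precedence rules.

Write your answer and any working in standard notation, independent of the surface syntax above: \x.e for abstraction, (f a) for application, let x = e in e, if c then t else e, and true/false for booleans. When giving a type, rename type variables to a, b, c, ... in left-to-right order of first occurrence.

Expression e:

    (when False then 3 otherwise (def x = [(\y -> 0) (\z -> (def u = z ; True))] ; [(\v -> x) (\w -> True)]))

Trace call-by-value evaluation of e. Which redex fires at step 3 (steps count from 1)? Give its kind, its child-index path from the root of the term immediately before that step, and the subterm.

Working:
step 0: (if false then 3 else (let x = ((\y.0) (\z.(let u = z in true))) in ((\v.x) (\w.true))))
step 1: [if@root] (let x = ((\y.0) (\z.(let u = z in true))) in ((\v.x) (\w.true)))
step 2: [beta@0] (let x = 0 in ((\v.x) (\w.true)))
step 3: [let@root] ((\v.0) (\w.true))

Answer: let at root : (let x = 0 in ((\v.x) (\w.true)))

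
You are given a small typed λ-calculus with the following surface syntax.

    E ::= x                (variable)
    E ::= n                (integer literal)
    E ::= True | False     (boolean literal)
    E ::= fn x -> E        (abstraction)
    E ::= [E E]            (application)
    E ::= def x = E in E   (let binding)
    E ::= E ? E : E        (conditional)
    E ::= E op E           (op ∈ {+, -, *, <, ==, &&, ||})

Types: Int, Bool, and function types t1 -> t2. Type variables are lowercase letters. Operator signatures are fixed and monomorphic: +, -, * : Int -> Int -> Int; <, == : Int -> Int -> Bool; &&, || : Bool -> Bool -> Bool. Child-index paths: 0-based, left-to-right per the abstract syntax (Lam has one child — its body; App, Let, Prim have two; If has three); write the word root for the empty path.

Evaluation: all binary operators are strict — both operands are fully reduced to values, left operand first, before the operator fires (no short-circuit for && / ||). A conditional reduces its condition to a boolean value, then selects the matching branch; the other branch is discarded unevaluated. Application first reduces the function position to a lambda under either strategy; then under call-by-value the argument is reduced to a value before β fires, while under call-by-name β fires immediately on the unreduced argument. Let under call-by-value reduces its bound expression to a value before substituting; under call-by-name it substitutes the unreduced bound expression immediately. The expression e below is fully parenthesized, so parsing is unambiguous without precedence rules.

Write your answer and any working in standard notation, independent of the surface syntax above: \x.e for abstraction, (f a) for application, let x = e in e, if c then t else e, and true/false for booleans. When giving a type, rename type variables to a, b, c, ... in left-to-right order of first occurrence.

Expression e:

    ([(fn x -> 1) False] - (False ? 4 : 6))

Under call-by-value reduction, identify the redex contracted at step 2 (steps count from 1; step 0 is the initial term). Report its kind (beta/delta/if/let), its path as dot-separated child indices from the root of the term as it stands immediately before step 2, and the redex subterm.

Derivation:
step 0: (((\x.1) false) - (if false then 4 else 6))
step 1: [beta@0] (1 - (if false then 4 else 6))
step 2: [if@1] (1 - 6)

Answer: if at 1 : (if false then 4 else 6)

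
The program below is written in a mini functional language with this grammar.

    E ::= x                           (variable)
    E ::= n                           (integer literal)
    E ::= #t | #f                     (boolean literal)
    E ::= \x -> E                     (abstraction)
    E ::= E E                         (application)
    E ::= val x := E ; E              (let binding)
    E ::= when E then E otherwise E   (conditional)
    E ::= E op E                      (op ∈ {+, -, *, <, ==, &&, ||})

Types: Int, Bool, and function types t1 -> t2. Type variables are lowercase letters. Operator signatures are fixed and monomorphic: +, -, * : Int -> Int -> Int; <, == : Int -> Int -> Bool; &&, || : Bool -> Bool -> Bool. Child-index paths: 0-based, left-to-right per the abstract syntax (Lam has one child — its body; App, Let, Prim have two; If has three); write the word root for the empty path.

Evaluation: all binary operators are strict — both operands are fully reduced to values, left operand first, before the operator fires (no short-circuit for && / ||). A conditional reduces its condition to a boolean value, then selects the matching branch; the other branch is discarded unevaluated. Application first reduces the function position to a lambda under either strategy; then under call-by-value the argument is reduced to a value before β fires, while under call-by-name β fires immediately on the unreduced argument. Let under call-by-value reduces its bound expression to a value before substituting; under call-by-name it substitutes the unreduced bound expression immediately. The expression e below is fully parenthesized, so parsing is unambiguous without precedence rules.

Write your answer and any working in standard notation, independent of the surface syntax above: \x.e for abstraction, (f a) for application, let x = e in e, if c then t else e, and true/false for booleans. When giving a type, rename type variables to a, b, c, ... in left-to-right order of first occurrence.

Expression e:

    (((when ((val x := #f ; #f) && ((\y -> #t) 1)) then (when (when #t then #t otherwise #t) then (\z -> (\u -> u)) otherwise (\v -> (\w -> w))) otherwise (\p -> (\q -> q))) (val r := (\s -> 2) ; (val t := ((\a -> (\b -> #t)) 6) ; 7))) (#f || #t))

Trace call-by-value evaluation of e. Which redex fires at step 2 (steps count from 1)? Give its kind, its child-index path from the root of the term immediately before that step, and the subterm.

Answer: beta at 0.0.0.1 : ((\y.true) 1)

Working:
step 0: (((if ((let x = false in false) && ((\y.true) 1)) then (if (if true then true else true) then (\z.(\u.u)) else (\v.(\w.w))) else (\p.(\q.q))) (let r = (\s.2) in (let t = ((\a.(\b.true)) 6) in 7))) (false || true))
step 1: [let@0.0.0.0] (((if (false && ((\y.true) 1)) then (if (if true then true else true) then (\z.(\u.u)) else (\v.(\w.w))) else (\p.(\q.q))) (let r = (\s.2) in (let t = ((\a.(\b.true)) 6) in 7))) (false || true))
step 2: [beta@0.0.0.1] (((if (false && true) then (if (if true then true else true) then (\z.(\u.u)) else (\v.(\w.w))) else (\p.(\q.q))) (let r = (\s.2) in (let t = ((\a.(\b.true)) 6) in 7))) (false || true))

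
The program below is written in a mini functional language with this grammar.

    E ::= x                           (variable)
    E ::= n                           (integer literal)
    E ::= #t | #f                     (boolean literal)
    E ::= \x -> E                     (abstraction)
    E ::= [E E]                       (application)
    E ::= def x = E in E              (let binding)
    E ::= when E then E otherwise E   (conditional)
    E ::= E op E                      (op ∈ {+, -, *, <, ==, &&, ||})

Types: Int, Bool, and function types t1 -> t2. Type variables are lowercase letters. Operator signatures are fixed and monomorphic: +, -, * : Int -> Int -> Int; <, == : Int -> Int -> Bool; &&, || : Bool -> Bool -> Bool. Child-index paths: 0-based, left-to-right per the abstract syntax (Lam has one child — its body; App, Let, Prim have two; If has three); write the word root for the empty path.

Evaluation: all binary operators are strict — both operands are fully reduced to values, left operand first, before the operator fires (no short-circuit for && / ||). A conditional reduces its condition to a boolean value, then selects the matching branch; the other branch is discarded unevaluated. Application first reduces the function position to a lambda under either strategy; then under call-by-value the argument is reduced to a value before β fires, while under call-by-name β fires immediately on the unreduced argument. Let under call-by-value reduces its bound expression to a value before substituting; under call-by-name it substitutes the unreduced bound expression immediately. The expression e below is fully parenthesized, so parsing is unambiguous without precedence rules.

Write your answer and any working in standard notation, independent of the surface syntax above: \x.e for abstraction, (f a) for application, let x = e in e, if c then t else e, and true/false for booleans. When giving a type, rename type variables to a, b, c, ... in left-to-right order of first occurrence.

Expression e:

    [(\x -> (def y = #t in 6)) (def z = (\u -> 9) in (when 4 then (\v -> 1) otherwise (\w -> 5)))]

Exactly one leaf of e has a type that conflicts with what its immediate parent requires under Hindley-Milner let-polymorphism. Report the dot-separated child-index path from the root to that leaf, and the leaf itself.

Answer: 1.1.0 : 4

Working:
let y : Bool
\x._ : a -> Int
\u._ : b -> Int
let z : forall. b -> Int
  unify Int ~ Bool
  FAIL: mismatch Int ~ Bool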